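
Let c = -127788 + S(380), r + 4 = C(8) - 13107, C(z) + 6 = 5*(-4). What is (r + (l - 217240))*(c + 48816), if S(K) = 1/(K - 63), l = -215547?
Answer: 11163316264652/317 ≈ 3.5216e+10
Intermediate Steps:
C(z) = -26 (C(z) = -6 + 5*(-4) = -6 - 20 = -26)
r = -13137 (r = -4 + (-26 - 13107) = -4 - 13133 = -13137)
S(K) = 1/(-63 + K)
c = -40508795/317 (c = -127788 + 1/(-63 + 380) = -127788 + 1/317 = -40508795/317 ≈ -1.2779e+5)
(r + (l - 217240))*(c + 48816) = (-13137 + (-215547 - 217240))*(-40508795/317 + 48816) = (-13137 - 432787)*(-25034123/317) = -445924*(-25034123/317) = 11163316264652/317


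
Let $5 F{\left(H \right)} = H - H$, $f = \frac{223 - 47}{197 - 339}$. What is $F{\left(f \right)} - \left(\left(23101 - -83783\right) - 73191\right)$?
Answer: $-33693$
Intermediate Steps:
$f = - \frac{88}{71}$ ($f = \frac{176}{-142} = 176 \left(- \frac{1}{142}\right) = - \frac{88}{71} \approx -1.2394$)
$F{\left(H \right)} = 0$ ($F{\left(H \right)} = \frac{H - H}{5} = \frac{1}{5} \cdot 0 = 0$)
$F{\left(f \right)} - \left(\left(23101 - -83783\right) - 73191\right) = 0 - \left(\left(23101 - -83783\right) - 73191\right) = 0 - \left(\left(23101 + 83783\right) - 73191\right) = 0 - \left(106884 - 73191\right) = 0 - 33693 = -33693$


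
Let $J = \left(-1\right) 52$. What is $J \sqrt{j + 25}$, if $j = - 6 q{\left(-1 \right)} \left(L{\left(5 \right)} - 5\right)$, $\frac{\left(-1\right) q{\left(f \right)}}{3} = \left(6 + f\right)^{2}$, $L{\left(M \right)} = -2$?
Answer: $- 1300 i \sqrt{5} \approx - 2906.9 i$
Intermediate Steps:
$q{\left(f \right)} = - 3 \left(6 + f\right)^{2}$
$J = -52$
$j = -3150$ ($j = - 6 - 3 \left(6 - 1\right)^{2} \left(-2 - 5\right) = - 6 - 3 \cdot 5^{2} \left(-7\right) = - 6 \left(-3\right) 25 \left(-7\right) = - 6 \left(\left(-75\right) \left(-7\right)\right) = \left(-6\right) 525 = -3150$)
$J \sqrt{j + 25} = - 52 \sqrt{-3150 + 25} = - 52 \sqrt{-3125} = - 52 \cdot 25 i \sqrt{5} = - 1300 i \sqrt{5}$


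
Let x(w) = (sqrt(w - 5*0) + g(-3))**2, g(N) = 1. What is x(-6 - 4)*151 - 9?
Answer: -1368 + 302*I*sqrt(10) ≈ -1368.0 + 955.01*I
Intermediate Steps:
x(w) = (1 + sqrt(w))**2 (x(w) = (sqrt(w - 5*0) + 1)**2 = (sqrt(w + 0) + 1)**2 = (sqrt(w) + 1)**2 = (1 + sqrt(w))**2)
x(-6 - 4)*151 - 9 = (1 + sqrt(-6 - 4))**2*151 - 9 = (1 + sqrt(-10))**2*151 - 9 = (1 + I*sqrt(10))**2*151 - 9 = 151*(1 + I*sqrt(10))**2 - 9 = -9 + 151*(1 + I*sqrt(10))**2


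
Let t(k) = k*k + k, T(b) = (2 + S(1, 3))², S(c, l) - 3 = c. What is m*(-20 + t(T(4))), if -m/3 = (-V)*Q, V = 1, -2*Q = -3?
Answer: 5904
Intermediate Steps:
Q = 3/2 (Q = -½*(-3) = 3/2 ≈ 1.5000)
S(c, l) = 3 + c
T(b) = 36 (T(b) = (2 + (3 + 1))² = (2 + 4)² = 6² = 36)
m = 9/2 (m = -3*(-1*1)*3/2 = -(-3)*3/2 = -3*(-3/2) = 9/2 ≈ 4.5000)
t(k) = k + k² (t(k) = k² + k = k + k²)
m*(-20 + t(T(4))) = 9*(-20 + 36*(1 + 36))/2 = 9*(-20 + 36*37)/2 = 9*(-20 + 1332)/2 = (9/2)*1312 = 5904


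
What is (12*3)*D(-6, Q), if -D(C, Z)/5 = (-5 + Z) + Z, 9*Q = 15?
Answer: 300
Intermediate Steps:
Q = 5/3 (Q = (⅑)*15 = 5/3 ≈ 1.6667)
D(C, Z) = 25 - 10*Z (D(C, Z) = -5*((-5 + Z) + Z) = -5*(-5 + 2*Z) = 25 - 10*Z)
(12*3)*D(-6, Q) = (12*3)*(25 - 10*5/3) = 36*(25 - 50/3) = 36*(25/3) = 300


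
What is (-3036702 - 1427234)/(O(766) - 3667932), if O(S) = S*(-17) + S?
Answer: 1115984/920047 ≈ 1.2130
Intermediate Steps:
O(S) = -16*S (O(S) = -17*S + S = -16*S)
(-3036702 - 1427234)/(O(766) - 3667932) = (-3036702 - 1427234)/(-16*766 - 3667932) = -4463936/(-12256 - 3667932) = -4463936/(-3680188) = -4463936*(-1/3680188) = 1115984/920047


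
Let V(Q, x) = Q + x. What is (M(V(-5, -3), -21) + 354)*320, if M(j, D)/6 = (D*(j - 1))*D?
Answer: -7507200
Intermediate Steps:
M(j, D) = 6*D**2*(-1 + j) (M(j, D) = 6*((D*(j - 1))*D) = 6*((D*(-1 + j))*D) = 6*(D**2*(-1 + j)) = 6*D**2*(-1 + j))
(M(V(-5, -3), -21) + 354)*320 = (6*(-21)**2*(-1 + (-5 - 3)) + 354)*320 = (6*441*(-1 - 8) + 354)*320 = (6*441*(-9) + 354)*320 = (-23814 + 354)*320 = -23460*320 = -7507200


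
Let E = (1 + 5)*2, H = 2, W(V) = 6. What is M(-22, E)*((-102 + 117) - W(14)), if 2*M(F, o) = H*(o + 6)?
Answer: 162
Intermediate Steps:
E = 12 (E = 6*2 = 12)
M(F, o) = 6 + o (M(F, o) = (2*(o + 6))/2 = (2*(6 + o))/2 = (12 + 2*o)/2 = 6 + o)
M(-22, E)*((-102 + 117) - W(14)) = (6 + 12)*((-102 + 117) - 1*6) = 18*(15 - 6) = 18*9 = 162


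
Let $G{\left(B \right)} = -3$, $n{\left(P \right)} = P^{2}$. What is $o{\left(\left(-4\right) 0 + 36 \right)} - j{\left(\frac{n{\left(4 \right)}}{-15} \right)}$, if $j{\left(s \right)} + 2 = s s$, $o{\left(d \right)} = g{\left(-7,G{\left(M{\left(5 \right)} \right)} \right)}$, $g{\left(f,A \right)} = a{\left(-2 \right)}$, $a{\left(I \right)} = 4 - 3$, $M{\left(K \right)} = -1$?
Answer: $\frac{419}{225} \approx 1.8622$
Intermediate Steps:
$a{\left(I \right)} = 1$ ($a{\left(I \right)} = 4 - 3 = 1$)
$g{\left(f,A \right)} = 1$
$o{\left(d \right)} = 1$
$j{\left(s \right)} = -2 + s^{2}$ ($j{\left(s \right)} = -2 + s s = -2 + s^{2}$)
$o{\left(\left(-4\right) 0 + 36 \right)} - j{\left(\frac{n{\left(4 \right)}}{-15} \right)} = 1 - \left(-2 + \left(\frac{4^{2}}{-15}\right)^{2}\right) = 1 - \left(-2 + \left(16 \left(- \frac{1}{15}\right)\right)^{2}\right) = 1 - \left(-2 + \left(- \frac{16}{15}\right)^{2}\right) = 1 - \left(-2 + \frac{256}{225}\right) = 1 - - \frac{194}{225} = 1 + \frac{194}{225} = \frac{419}{225}$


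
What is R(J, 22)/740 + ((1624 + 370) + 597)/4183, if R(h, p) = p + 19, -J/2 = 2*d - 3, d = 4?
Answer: 2088843/3095420 ≈ 0.67482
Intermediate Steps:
J = -10 (J = -2*(2*4 - 3) = -2*(8 - 3) = -2*5 = -10)
R(h, p) = 19 + p
R(J, 22)/740 + ((1624 + 370) + 597)/4183 = (19 + 22)/740 + ((1624 + 370) + 597)/4183 = 41*(1/740) + (1994 + 597)*(1/4183) = 41/740 + 2591*(1/4183) = 41/740 + 2591/4183 = 2088843/3095420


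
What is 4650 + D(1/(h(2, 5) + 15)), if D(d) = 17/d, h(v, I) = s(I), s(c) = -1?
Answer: 4888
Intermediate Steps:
h(v, I) = -1
4650 + D(1/(h(2, 5) + 15)) = 4650 + 17/(1/(-1 + 15)) = 4650 + 17/(1/14) = 4650 + 17*14 = 4650 + 238 = 4888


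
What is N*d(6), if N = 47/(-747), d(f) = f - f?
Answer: 0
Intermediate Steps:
d(f) = 0
N = -47/747 (N = 47*(-1/747) = -47/747 ≈ -0.062918)
N*d(6) = -47/747*0 = 0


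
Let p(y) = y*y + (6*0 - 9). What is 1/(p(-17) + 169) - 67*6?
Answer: -180497/449 ≈ -402.00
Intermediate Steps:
p(y) = -9 + y² (p(y) = y² + (0 - 9) = y² - 9 = -9 + y²)
1/(p(-17) + 169) - 67*6 = 1/((-9 + (-17)²) + 169) - 67*6 = 1/((-9 + 289) + 169) - 1*402 = 1/(280 + 169) - 402 = 1/449 - 402 = -180497/449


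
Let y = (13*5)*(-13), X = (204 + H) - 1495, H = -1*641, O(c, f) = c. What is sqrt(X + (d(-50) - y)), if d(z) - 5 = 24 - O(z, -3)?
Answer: 12*I*sqrt(7) ≈ 31.749*I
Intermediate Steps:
H = -641
X = -1932 (X = (204 - 641) - 1495 = -437 - 1495 = -1932)
d(z) = 29 - z (d(z) = 5 + (24 - z) = 29 - z)
y = -845 (y = 65*(-13) = -845)
sqrt(X + (d(-50) - y)) = sqrt(-1932 + ((29 - 1*(-50)) - 1*(-845))) = sqrt(-1932 + ((29 + 50) + 845)) = sqrt(-1932 + (79 + 845)) = sqrt(-1932 + 924) = sqrt(-1008) = 12*I*sqrt(7)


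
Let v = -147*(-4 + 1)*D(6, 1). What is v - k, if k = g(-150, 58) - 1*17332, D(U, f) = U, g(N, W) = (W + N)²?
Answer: 11514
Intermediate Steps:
g(N, W) = (N + W)²
v = 2646 (v = -147*(-4 + 1)*6 = -(-441)*6 = -147*(-18) = 2646)
k = -8868 (k = (-150 + 58)² - 1*17332 = (-92)² - 17332 = 8464 - 17332 = -8868)
v - k = 2646 - 1*(-8868) = 2646 + 8868 = 11514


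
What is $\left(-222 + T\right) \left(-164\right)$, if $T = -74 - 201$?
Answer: $81508$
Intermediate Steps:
$T = -275$
$\left(-222 + T\right) \left(-164\right) = \left(-222 - 275\right) \left(-164\right) = \left(-497\right) \left(-164\right) = 81508$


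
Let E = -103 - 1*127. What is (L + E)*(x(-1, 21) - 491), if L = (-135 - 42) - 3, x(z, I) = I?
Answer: 192700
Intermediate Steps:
E = -230 (E = -103 - 127 = -230)
L = -180 (L = -177 - 3 = -180)
(L + E)*(x(-1, 21) - 491) = (-180 - 230)*(21 - 491) = -410*(-470) = 192700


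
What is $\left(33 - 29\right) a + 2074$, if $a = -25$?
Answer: $1974$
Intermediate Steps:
$\left(33 - 29\right) a + 2074 = \left(33 - 29\right) \left(-25\right) + 2074 = 4 \left(-25\right) + 2074 = -100 + 2074 = 1974$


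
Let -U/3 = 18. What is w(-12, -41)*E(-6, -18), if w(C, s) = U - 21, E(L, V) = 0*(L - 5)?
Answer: 0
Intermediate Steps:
U = -54 (U = -3*18 = -54)
E(L, V) = 0 (E(L, V) = 0*(-5 + L) = 0)
w(C, s) = -75 (w(C, s) = -54 - 21 = -75)
w(-12, -41)*E(-6, -18) = -75*0 = 0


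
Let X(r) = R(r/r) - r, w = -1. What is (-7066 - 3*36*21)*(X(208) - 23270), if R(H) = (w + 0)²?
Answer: 219134318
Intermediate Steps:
R(H) = 1 (R(H) = (-1 + 0)² = (-1)² = 1)
X(r) = 1 - r
(-7066 - 3*36*21)*(X(208) - 23270) = (-7066 - 3*36*21)*((1 - 1*208) - 23270) = (-7066 - 108*21)*((1 - 208) - 23270) = (-7066 - 2268)*(-207 - 23270) = -9334*(-23477) = 219134318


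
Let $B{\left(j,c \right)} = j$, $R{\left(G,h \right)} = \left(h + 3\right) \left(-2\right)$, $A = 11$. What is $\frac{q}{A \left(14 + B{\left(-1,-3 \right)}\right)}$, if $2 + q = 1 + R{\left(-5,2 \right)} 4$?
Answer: $- \frac{41}{143} \approx -0.28671$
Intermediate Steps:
$R{\left(G,h \right)} = -6 - 2 h$ ($R{\left(G,h \right)} = \left(3 + h\right) \left(-2\right) = -6 - 2 h$)
$q = -41$ ($q = -2 + \left(1 + \left(-6 - 4\right) 4\right) = -2 + \left(1 - 40\right) = -2 - 39 = -41$)
$\frac{q}{A \left(14 + B{\left(-1,-3 \right)}\right)} = \frac{1}{11 \left(14 - 1\right)} \left(-41\right) = \frac{1}{11 \cdot 13} \left(-41\right) = \frac{1}{143} \left(-41\right) = - \frac{41}{143}$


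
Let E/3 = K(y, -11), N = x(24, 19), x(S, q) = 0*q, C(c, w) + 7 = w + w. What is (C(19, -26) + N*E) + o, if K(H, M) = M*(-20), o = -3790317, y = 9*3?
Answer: -3790376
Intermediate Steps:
y = 27
C(c, w) = -7 + 2*w (C(c, w) = -7 + (w + w) = -7 + 2*w)
x(S, q) = 0
N = 0
K(H, M) = -20*M
E = 660 (E = 3*(-20*(-11)) = 3*220 = 660)
(C(19, -26) + N*E) + o = ((-7 + 2*(-26)) + 0*660) - 3790317 = ((-7 - 52) + 0) - 3790317 = (-59 + 0) - 3790317 = -59 - 3790317 = -3790376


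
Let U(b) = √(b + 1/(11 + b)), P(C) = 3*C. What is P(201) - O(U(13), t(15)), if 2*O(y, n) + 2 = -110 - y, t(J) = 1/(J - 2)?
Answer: 659 + √1878/24 ≈ 660.81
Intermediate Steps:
t(J) = 1/(-2 + J)
O(y, n) = -56 - y/2 (O(y, n) = -1 + (-110 - y)/2 = -1 + (-55 - y/2) = -56 - y/2)
P(201) - O(U(13), t(15)) = 3*201 - (-56 - √(1 + 13*(11 + 13))/√(11 + 13)/2) = 603 - (-56 - √6*√(1 + 13*24)/12/2) = 603 - (-56 - √6*√(1 + 312)/12/2) = 603 - (-56 - √1878/12/2) = 603 - (-56 - √1878/24) = 603 + (56 + √1878/24) = 659 + √1878/24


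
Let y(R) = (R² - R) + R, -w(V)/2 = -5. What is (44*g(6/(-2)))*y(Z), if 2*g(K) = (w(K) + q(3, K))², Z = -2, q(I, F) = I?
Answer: 14872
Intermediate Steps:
w(V) = 10 (w(V) = -2*(-5) = 10)
g(K) = 169/2 (g(K) = (10 + 3)²/2 = (½)*13² = (½)*169 = 169/2)
y(R) = R²
(44*g(6/(-2)))*y(Z) = (44*(169/2))*(-2)² = 3718*4 = 14872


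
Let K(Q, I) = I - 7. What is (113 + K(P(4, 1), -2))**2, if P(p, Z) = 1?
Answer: 10816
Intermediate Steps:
K(Q, I) = -7 + I
(113 + K(P(4, 1), -2))**2 = (113 + (-7 - 2))**2 = (113 - 9)**2 = 104**2 = 10816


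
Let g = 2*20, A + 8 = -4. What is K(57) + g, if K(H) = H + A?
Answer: 85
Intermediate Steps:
A = -12 (A = -8 - 4 = -12)
K(H) = -12 + H (K(H) = H - 12 = -12 + H)
g = 40
K(57) + g = (-12 + 57) + 40 = 45 + 40 = 85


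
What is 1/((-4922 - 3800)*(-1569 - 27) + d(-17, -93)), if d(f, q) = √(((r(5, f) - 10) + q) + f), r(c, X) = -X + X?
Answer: 580013/8073961924061 - I*√30/96887543088732 ≈ 7.1837e-8 - 5.6532e-14*I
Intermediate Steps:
r(c, X) = 0
d(f, q) = √(-10 + f + q) (d(f, q) = √(((0 - 10) + q) + f) = √((-10 + q) + f) = √(-10 + f + q))
1/((-4922 - 3800)*(-1569 - 27) + d(-17, -93)) = 1/((-4922 - 3800)*(-1569 - 27) + √(-10 - 17 - 93)) = 1/(-8722*(-1596) + √(-120)) = 1/(13920312 + 2*I*√30)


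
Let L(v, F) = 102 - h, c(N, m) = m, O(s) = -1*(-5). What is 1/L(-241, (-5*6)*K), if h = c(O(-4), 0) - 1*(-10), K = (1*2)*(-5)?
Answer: 1/92 ≈ 0.010870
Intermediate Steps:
O(s) = 5
K = -10 (K = 2*(-5) = -10)
h = 10 (h = 0 - 1*(-10) = 0 + 10 = 10)
L(v, F) = 92 (L(v, F) = 102 - 1*10 = 102 - 10 = 92)
1/L(-241, (-5*6)*K) = 1/92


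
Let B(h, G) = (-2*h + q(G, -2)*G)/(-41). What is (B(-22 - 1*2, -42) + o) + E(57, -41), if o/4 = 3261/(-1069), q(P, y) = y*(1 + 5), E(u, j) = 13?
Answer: -555115/43829 ≈ -12.665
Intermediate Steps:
q(P, y) = 6*y (q(P, y) = y*6 = 6*y)
o = -13044/1069 (o = 4*(3261/(-1069)) = 4*(3261*(-1/1069)) = 4*(-3261/1069) = -13044/1069 ≈ -12.202)
B(h, G) = 2*h/41 + 12*G/41 (B(h, G) = (-2*h + (6*(-2))*G)/(-41) = (-2*h - 12*G)*(-1/41) = (-12*G - 2*h)*(-1/41) = 2*h/41 + 12*G/41)
(B(-22 - 1*2, -42) + o) + E(57, -41) = ((2*(-22 - 1*2)/41 + (12/41)*(-42)) - 13044/1069) + 13 = ((2*(-22 - 2)/41 - 504/41) - 13044/1069) + 13 = (((2/41)*(-24) - 504/41) - 13044/1069) + 13 = ((-48/41 - 504/41) - 13044/1069) + 13 = (-552/41 - 13044/1069) + 13 = -1124892/43829 + 13 = -555115/43829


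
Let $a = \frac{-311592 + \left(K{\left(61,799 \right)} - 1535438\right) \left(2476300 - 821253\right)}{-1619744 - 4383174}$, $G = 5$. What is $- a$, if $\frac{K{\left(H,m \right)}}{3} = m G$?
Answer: $- \frac{2521386628883}{6002918} \approx -4.2003 \cdot 10^{5}$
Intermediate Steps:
$K{\left(H,m \right)} = 15 m$ ($K{\left(H,m \right)} = 3 m 5 = 3 \cdot 5 m = 15 m$)
$a = \frac{2521386628883}{6002918}$ ($a = \frac{-311592 + \left(15 \cdot 799 - 1535438\right) \left(2476300 - 821253\right)}{-1619744 - 4383174} = \frac{-311592 + \left(11985 - 1535438\right) 1655047}{-6002918} = \left(-311592 - 2521386317291\right) \left(- \frac{1}{6002918}\right) = \left(-2521386628883\right) \left(- \frac{1}{6002918}\right) = \frac{2521386628883}{6002918} \approx 4.2003 \cdot 10^{5}$)
$- a = \left(-1\right) \frac{2521386628883}{6002918} = - \frac{2521386628883}{6002918}$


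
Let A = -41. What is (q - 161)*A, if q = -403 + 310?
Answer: 10414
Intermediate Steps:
q = -93
(q - 161)*A = (-93 - 161)*(-41) = -254*(-41) = 10414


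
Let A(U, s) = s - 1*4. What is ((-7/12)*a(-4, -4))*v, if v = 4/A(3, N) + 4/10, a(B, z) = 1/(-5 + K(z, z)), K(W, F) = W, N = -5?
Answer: -7/2430 ≈ -0.0028807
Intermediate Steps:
A(U, s) = -4 + s (A(U, s) = s - 4 = -4 + s)
a(B, z) = 1/(-5 + z)
v = -2/45 (v = 4/(-4 - 5) + 4/10 = 4/(-9) + 4*(⅒) = 4*(-⅑) + ⅖ = -4/9 + ⅖ = -2/45 ≈ -0.044444)
((-7/12)*a(-4, -4))*v = ((-7/12)/(-5 - 4))*(-2/45) = (-7*1/12/(-9))*(-2/45) = -7/12*(-⅑)*(-2/45) = (7/108)*(-2/45) = -7/2430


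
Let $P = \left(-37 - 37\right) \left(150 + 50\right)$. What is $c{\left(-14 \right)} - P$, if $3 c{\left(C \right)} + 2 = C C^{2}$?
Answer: $\frac{41654}{3} \approx 13885.0$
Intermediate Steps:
$c{\left(C \right)} = - \frac{2}{3} + \frac{C^{3}}{3}$ ($c{\left(C \right)} = - \frac{2}{3} + \frac{C C^{2}}{3} = - \frac{2}{3} + \frac{C^{3}}{3}$)
$P = -14800$ ($P = \left(-74\right) 200 = -14800$)
$c{\left(-14 \right)} - P = \left(- \frac{2}{3} + \frac{\left(-14\right)^{3}}{3}\right) - -14800 = \left(- \frac{2}{3} + \frac{1}{3} \left(-2744\right)\right) + 14800 = \left(- \frac{2}{3} - \frac{2744}{3}\right) + 14800 = - \frac{2746}{3} + 14800 = \frac{41654}{3}$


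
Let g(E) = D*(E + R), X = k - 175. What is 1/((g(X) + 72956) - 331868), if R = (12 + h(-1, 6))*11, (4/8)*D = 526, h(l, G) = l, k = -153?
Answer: -1/476676 ≈ -2.0979e-6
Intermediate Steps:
D = 1052 (D = 2*526 = 1052)
R = 121 (R = (12 - 1)*11 = 11*11 = 121)
X = -328 (X = -153 - 175 = -328)
g(E) = 127292 + 1052*E (g(E) = 1052*(E + 121) = 1052*(121 + E) = 127292 + 1052*E)
1/((g(X) + 72956) - 331868) = 1/(((127292 + 1052*(-328)) + 72956) - 331868) = 1/(((127292 - 345056) + 72956) - 331868) = 1/((-217764 + 72956) - 331868) = 1/(-144808 - 331868) = 1/(-476676) = -1/476676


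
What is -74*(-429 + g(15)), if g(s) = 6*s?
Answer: 25086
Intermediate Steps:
-74*(-429 + g(15)) = -74*(-429 + 6*15) = -74*(-429 + 90) = -74*(-339) = 25086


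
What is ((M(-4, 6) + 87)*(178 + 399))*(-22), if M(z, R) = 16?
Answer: -1307482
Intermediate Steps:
((M(-4, 6) + 87)*(178 + 399))*(-22) = ((16 + 87)*(178 + 399))*(-22) = (103*577)*(-22) = 59431*(-22) = -1307482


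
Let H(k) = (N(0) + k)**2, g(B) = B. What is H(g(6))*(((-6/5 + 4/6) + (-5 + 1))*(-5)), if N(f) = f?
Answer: 816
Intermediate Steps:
H(k) = k**2 (H(k) = (0 + k)**2 = k**2)
H(g(6))*(((-6/5 + 4/6) + (-5 + 1))*(-5)) = 6**2*(((-6/5 + 4/6) + (-5 + 1))*(-5)) = 36*(((-6*1/5 + 4*(1/6)) - 4)*(-5)) = 36*(((-6/5 + 2/3) - 4)*(-5)) = 36*((-8/15 - 4)*(-5)) = 36*(-68/15*(-5)) = 36*(68/3) = 816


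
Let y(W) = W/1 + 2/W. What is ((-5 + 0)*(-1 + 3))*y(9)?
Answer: -830/9 ≈ -92.222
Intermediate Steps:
y(W) = W + 2/W (y(W) = W*1 + 2/W = W + 2/W)
((-5 + 0)*(-1 + 3))*y(9) = ((-5 + 0)*(-1 + 3))*(9 + 2/9) = (-5*2)*(9 + 2*(⅑)) = -10*(9 + 2/9) = -10*83/9 = -830/9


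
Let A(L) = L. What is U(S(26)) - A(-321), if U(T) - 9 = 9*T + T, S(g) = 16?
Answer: 490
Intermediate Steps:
U(T) = 9 + 10*T (U(T) = 9 + (9*T + T) = 9 + 10*T)
U(S(26)) - A(-321) = (9 + 10*16) - 1*(-321) = (9 + 160) + 321 = 169 + 321 = 490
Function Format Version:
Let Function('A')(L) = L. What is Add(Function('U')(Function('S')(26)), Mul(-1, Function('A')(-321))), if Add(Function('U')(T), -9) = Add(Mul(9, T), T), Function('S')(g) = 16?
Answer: 490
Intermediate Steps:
Function('U')(T) = Add(9, Mul(10, T)) (Function('U')(T) = Add(9, Add(Mul(9, T), T)) = Add(9, Mul(10, T)))
Add(Function('U')(Function('S')(26)), Mul(-1, Function('A')(-321))) = Add(Add(9, Mul(10, 16)), Mul(-1, -321)) = Add(Add(9, 160), 321) = Add(169, 321) = 490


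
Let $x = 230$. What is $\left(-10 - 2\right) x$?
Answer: $-2760$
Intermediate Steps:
$\left(-10 - 2\right) x = \left(-10 - 2\right) 230 = \left(-12\right) 230 = -2760$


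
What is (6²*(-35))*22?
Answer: -27720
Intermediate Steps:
(6²*(-35))*22 = (36*(-35))*22 = -1260*22 = -27720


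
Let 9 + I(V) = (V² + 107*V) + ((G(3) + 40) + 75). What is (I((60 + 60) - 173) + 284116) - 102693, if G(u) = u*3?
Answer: 178676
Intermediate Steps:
G(u) = 3*u
I(V) = 115 + V² + 107*V (I(V) = -9 + ((V² + 107*V) + ((3*3 + 40) + 75)) = -9 + ((V² + 107*V) + ((9 + 40) + 75)) = -9 + ((V² + 107*V) + (49 + 75)) = -9 + ((V² + 107*V) + 124) = -9 + (124 + V² + 107*V) = 115 + V² + 107*V)
(I((60 + 60) - 173) + 284116) - 102693 = ((115 + ((60 + 60) - 173)² + 107*((60 + 60) - 173)) + 284116) - 102693 = ((115 + (120 - 173)² + 107*(120 - 173)) + 284116) - 102693 = ((115 + (-53)² + 107*(-53)) + 284116) - 102693 = ((115 + 2809 - 5671) + 284116) - 102693 = (-2747 + 284116) - 102693 = 281369 - 102693 = 178676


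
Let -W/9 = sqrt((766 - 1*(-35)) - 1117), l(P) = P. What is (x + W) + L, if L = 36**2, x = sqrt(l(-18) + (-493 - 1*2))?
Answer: 1296 - 18*I*sqrt(79) + 3*I*sqrt(57) ≈ 1296.0 - 137.34*I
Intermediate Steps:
x = 3*I*sqrt(57) (x = sqrt(-18 + (-493 - 1*2)) = sqrt(-18 + (-493 - 2)) = sqrt(-18 - 495) = sqrt(-513) = 3*I*sqrt(57) ≈ 22.65*I)
L = 1296
W = -18*I*sqrt(79) (W = -9*sqrt((766 - 1*(-35)) - 1117) = -9*sqrt((766 + 35) - 1117) = -9*sqrt(801 - 1117) = -18*I*sqrt(79) ≈ -159.99*I)
(x + W) + L = (3*I*sqrt(57) - 18*I*sqrt(79)) + 1296 = (-18*I*sqrt(79) + 3*I*sqrt(57)) + 1296 = 1296 - 18*I*sqrt(79) + 3*I*sqrt(57)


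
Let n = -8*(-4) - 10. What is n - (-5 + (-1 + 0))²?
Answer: -14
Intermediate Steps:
n = 22 (n = 32 - 10 = 22)
n - (-5 + (-1 + 0))² = 22 - (-5 + (-1 + 0))² = 22 - (-5 - 1)² = 22 - 1*(-6)² = 22 - 1*36 = 22 - 36 = -14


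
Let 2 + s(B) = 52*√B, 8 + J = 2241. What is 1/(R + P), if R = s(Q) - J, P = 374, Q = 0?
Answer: -1/1861 ≈ -0.00053735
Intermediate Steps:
J = 2233 (J = -8 + 2241 = 2233)
s(B) = -2 + 52*√B
R = -2235 (R = (-2 + 52*√0) - 1*2233 = (-2 + 52*0) - 2233 = (-2 + 0) - 2233 = -2 - 2233 = -2235)
1/(R + P) = 1/(-2235 + 374) = 1/(-1861) = -1/1861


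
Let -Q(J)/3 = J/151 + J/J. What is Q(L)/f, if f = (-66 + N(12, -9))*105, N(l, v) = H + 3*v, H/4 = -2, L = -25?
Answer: 18/76255 ≈ 0.00023605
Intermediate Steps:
H = -8 (H = 4*(-2) = -8)
N(l, v) = -8 + 3*v
Q(J) = -3 - 3*J/151 (Q(J) = -3*(J/151 + J/J) = -3*(J*(1/151) + 1) = -3*(J/151 + 1) = -3*(1 + J/151) = -3 - 3*J/151)
f = -10605 (f = (-66 + (-8 + 3*(-9)))*105 = (-66 + (-8 - 27))*105 = (-66 - 35)*105 = -101*105 = -10605)
Q(L)/f = (-3 - 3/151*(-25))/(-10605) = (-3 + 75/151)*(-1/10605) = -378/151*(-1/10605) = 18/76255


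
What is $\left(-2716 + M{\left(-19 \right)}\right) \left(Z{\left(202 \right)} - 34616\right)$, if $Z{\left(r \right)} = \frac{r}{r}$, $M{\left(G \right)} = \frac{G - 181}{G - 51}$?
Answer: $93915440$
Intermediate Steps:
$M{\left(G \right)} = \frac{-181 + G}{-51 + G}$
$Z{\left(r \right)} = 1$
$\left(-2716 + M{\left(-19 \right)}\right) \left(Z{\left(202 \right)} - 34616\right) = \left(-2716 + \frac{-181 - 19}{-51 - 19}\right) \left(1 - 34616\right) = \left(-2716 + \frac{1}{-70} \left(-200\right)\right) \left(-34615\right) = \left(-2716 - - \frac{20}{7}\right) \left(-34615\right) = \left(-2716 + \frac{20}{7}\right) \left(-34615\right) = \left(- \frac{18992}{7}\right) \left(-34615\right) = 93915440$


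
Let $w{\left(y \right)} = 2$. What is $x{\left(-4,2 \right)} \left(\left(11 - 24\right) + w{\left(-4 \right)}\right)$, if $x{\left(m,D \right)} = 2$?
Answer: $-22$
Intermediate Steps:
$x{\left(-4,2 \right)} \left(\left(11 - 24\right) + w{\left(-4 \right)}\right) = 2 \left(\left(11 - 24\right) + 2\right) = 2 \left(-13 + 2\right) = 2 \left(-11\right) = -22$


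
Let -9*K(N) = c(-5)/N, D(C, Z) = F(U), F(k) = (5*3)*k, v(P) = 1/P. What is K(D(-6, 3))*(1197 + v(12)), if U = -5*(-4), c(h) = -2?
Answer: 2873/3240 ≈ 0.88673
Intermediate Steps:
v(P) = 1/P
U = 20
F(k) = 15*k
D(C, Z) = 300 (D(C, Z) = 15*20 = 300)
K(N) = 2/(9*N) (K(N) = -(-2)/(9*N) = 2/(9*N))
K(D(-6, 3))*(1197 + v(12)) = ((2/9)/300)*(1197 + 1/12) = ((2/9)*(1/300))*(1197 + 1/12) = (1/1350)*(14365/12) = 2873/3240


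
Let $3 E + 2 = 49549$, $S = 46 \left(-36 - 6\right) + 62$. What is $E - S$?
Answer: $\frac{55157}{3} \approx 18386.0$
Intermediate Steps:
$S = -1870$ ($S = 46 \left(-36 - 6\right) + 62 = 46 \left(-42\right) + 62 = -1932 + 62 = -1870$)
$E = \frac{49547}{3}$ ($E = - \frac{2}{3} + \frac{1}{3} \cdot 49549 = - \frac{2}{3} + \frac{49549}{3} = \frac{49547}{3} \approx 16516.0$)
$E - S = \frac{49547}{3} - -1870 = \frac{49547}{3} + 1870 = \frac{55157}{3}$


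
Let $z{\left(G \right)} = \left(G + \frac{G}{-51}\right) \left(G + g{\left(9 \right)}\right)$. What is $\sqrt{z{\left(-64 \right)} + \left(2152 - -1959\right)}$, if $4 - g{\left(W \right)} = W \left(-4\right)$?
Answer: $\frac{\sqrt{1623279}}{17} \approx 74.946$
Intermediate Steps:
$g{\left(W \right)} = 4 + 4 W$ ($g{\left(W \right)} = 4 - W \left(-4\right) = 4 - - 4 W = 4 + 4 W$)
$z{\left(G \right)} = \frac{50 G \left(40 + G\right)}{51}$ ($z{\left(G \right)} = \left(G + \frac{G}{-51}\right) \left(G + \left(4 + 4 \cdot 9\right)\right) = \left(G + G \left(- \frac{1}{51}\right)\right) \left(G + \left(4 + 36\right)\right) = \left(G - \frac{G}{51}\right) \left(G + 40\right) = \frac{50 G}{51} \left(40 + G\right) = \frac{50 G \left(40 + G\right)}{51}$)
$\sqrt{z{\left(-64 \right)} + \left(2152 - -1959\right)} = \sqrt{\frac{50}{51} \left(-64\right) \left(40 - 64\right) + \left(2152 - -1959\right)} = \sqrt{\frac{50}{51} \left(-64\right) \left(-24\right) + \left(2152 + 1959\right)} = \sqrt{\frac{25600}{17} + 4111} = \sqrt{\frac{95487}{17}} = \frac{\sqrt{1623279}}{17}$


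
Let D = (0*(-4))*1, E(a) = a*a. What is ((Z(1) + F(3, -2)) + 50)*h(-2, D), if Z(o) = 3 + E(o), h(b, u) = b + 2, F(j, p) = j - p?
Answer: 0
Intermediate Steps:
E(a) = a²
D = 0 (D = 0*1 = 0)
h(b, u) = 2 + b
Z(o) = 3 + o²
((Z(1) + F(3, -2)) + 50)*h(-2, D) = (((3 + 1²) + (3 - 1*(-2))) + 50)*(2 - 2) = (((3 + 1) + (3 + 2)) + 50)*0 = ((4 + 5) + 50)*0 = (9 + 50)*0 = 59*0 = 0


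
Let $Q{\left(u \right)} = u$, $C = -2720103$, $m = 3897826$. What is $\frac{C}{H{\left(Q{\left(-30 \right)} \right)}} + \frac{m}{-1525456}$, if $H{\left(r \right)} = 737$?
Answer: $- \frac{30987090595}{8390008} \approx -3693.3$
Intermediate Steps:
$\frac{C}{H{\left(Q{\left(-30 \right)} \right)}} + \frac{m}{-1525456} = - \frac{2720103}{737} + \frac{3897826}{-1525456} = \left(-2720103\right) \frac{1}{737} + 3897826 \left(- \frac{1}{1525456}\right) = - \frac{2720103}{737} - \frac{1948913}{762728} = - \frac{30987090595}{8390008}$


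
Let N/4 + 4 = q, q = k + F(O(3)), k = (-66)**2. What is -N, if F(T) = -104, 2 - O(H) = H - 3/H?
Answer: -16992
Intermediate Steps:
O(H) = 2 - H + 3/H (O(H) = 2 - (H - 3/H) = 2 + (-H + 3/H) = 2 - H + 3/H)
k = 4356
q = 4252 (q = 4356 - 104 = 4252)
N = 16992 (N = -16 + 4*4252 = -16 + 17008 = 16992)
-N = -1*16992 = -16992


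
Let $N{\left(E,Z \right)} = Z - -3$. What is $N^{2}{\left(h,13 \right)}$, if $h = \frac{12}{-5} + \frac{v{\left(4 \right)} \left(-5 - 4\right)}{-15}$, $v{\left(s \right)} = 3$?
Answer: $256$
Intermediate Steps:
$h = - \frac{3}{5}$ ($h = \frac{12}{-5} + \frac{3 \left(-5 - 4\right)}{-15} = 12 \left(- \frac{1}{5}\right) + 3 \left(-9\right) \left(- \frac{1}{15}\right) = - \frac{12}{5} - - \frac{9}{5} = - \frac{12}{5} + \frac{9}{5} = - \frac{3}{5} \approx -0.6$)
$N{\left(E,Z \right)} = 3 + Z$ ($N{\left(E,Z \right)} = Z + 3 = 3 + Z$)
$N^{2}{\left(h,13 \right)} = \left(3 + 13\right)^{2} = 16^{2} = 256$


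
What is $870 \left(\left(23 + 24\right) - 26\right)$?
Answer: $18270$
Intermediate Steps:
$870 \left(\left(23 + 24\right) - 26\right) = 870 \left(47 - 26\right) = 870 \cdot 21 = 18270$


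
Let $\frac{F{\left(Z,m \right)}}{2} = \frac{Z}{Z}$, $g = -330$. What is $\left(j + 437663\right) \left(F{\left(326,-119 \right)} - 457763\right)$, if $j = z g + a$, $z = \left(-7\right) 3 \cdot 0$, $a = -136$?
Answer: $-200282797047$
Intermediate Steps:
$z = 0$ ($z = \left(-21\right) 0 = 0$)
$j = -136$ ($j = 0 \left(-330\right) - 136 = 0 - 136 = -136$)
$F{\left(Z,m \right)} = 2$ ($F{\left(Z,m \right)} = 2 \frac{Z}{Z} = 2 \cdot 1 = 2$)
$\left(j + 437663\right) \left(F{\left(326,-119 \right)} - 457763\right) = \left(-136 + 437663\right) \left(2 - 457763\right) = 437527 \left(-457761\right) = -200282797047$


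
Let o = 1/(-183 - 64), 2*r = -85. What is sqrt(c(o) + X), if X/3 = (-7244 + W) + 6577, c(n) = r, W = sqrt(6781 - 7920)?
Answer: sqrt(-8174 + 12*I*sqrt(1139))/2 ≈ 1.1195 + 45.219*I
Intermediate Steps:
W = I*sqrt(1139) (W = sqrt(-1139) = I*sqrt(1139) ≈ 33.749*I)
r = -85/2 (r = (1/2)*(-85) = -85/2 ≈ -42.500)
o = -1/247 (o = 1/(-247) = -1/247 ≈ -0.0040486)
c(n) = -85/2
X = -2001 + 3*I*sqrt(1139) (X = 3*((-7244 + I*sqrt(1139)) + 6577) = 3*(-667 + I*sqrt(1139)) = -2001 + 3*I*sqrt(1139) ≈ -2001.0 + 101.25*I)
sqrt(c(o) + X) = sqrt(-85/2 + (-2001 + 3*I*sqrt(1139))) = sqrt(-4087/2 + 3*I*sqrt(1139))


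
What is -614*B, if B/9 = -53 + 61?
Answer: -44208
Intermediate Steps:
B = 72 (B = 9*(-53 + 61) = 9*8 = 72)
-614*B = -614*72 = -44208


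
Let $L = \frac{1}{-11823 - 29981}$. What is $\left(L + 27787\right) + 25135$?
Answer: $\frac{2212351287}{41804} \approx 52922.0$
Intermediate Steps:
$L = - \frac{1}{41804}$ ($L = \frac{1}{-41804} = - \frac{1}{41804} \approx -2.3921 \cdot 10^{-5}$)
$\left(L + 27787\right) + 25135 = \left(- \frac{1}{41804} + 27787\right) + 25135 = \frac{1161607747}{41804} + 25135 = \frac{2212351287}{41804}$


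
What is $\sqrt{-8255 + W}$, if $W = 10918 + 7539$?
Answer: $\sqrt{10202} \approx 101.0$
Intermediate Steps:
$W = 18457$
$\sqrt{-8255 + W} = \sqrt{-8255 + 18457} = \sqrt{10202}$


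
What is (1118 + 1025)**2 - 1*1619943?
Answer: 2972506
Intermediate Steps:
(1118 + 1025)**2 - 1*1619943 = 2143**2 - 1619943 = 4592449 - 1619943 = 2972506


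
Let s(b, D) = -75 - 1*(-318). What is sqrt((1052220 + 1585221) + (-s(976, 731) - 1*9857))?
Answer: sqrt(2627341) ≈ 1620.9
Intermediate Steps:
s(b, D) = 243 (s(b, D) = -75 + 318 = 243)
sqrt((1052220 + 1585221) + (-s(976, 731) - 1*9857)) = sqrt((1052220 + 1585221) + (-1*243 - 1*9857)) = sqrt(2637441 + (-243 - 9857)) = sqrt(2637441 - 10100) = sqrt(2627341)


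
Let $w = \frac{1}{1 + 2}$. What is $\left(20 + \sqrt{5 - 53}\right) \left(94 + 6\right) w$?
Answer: $\frac{2000}{3} + \frac{400 i \sqrt{3}}{3} \approx 666.67 + 230.94 i$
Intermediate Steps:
$w = \frac{1}{3} \approx 0.33333$
$\left(20 + \sqrt{5 - 53}\right) \left(94 + 6\right) w = \left(20 + \sqrt{5 - 53}\right) \left(94 + 6\right) \frac{1}{3} = \left(20 + \sqrt{-48}\right) 100 \cdot \frac{1}{3} = \left(20 + 4 i \sqrt{3}\right) 100 \cdot \frac{1}{3} = \left(2000 + 400 i \sqrt{3}\right) \frac{1}{3} = \frac{2000}{3} + \frac{400 i \sqrt{3}}{3}$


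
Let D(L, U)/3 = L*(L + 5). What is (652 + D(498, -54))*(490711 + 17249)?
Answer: 382053986640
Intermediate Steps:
D(L, U) = 3*L*(5 + L) (D(L, U) = 3*(L*(L + 5)) = 3*(L*(5 + L)) = 3*L*(5 + L))
(652 + D(498, -54))*(490711 + 17249) = (652 + 3*498*(5 + 498))*(490711 + 17249) = (652 + 3*498*503)*507960 = (652 + 751482)*507960 = 752134*507960 = 382053986640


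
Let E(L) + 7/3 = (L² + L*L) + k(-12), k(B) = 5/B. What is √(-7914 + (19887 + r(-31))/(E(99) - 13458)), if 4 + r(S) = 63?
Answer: I*√16517848210/1445 ≈ 88.942*I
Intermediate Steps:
r(S) = 59 (r(S) = -4 + 63 = 59)
E(L) = -11/4 + 2*L² (E(L) = -7/3 + ((L² + L*L) + 5/(-12)) = -7/3 + ((L² + L²) + 5*(-1/12)) = -7/3 + (2*L² - 5/12) = -7/3 + (-5/12 + 2*L²) = -11/4 + 2*L²)
√(-7914 + (19887 + r(-31))/(E(99) - 13458)) = √(-7914 + (19887 + 59)/((-11/4 + 2*99²) - 13458)) = √(-7914 + 19946/((-11/4 + 2*9801) - 13458)) = √(-7914 + 19946/((-11/4 + 19602) - 13458)) = √(-7914 + 19946/(78397/4 - 13458)) = √(-7914 + 19946/(24565/4)) = √(-7914 + 19946*(4/24565)) = √(-7914 + 79784/24565) = √(-194327626/24565) = I*√16517848210/1445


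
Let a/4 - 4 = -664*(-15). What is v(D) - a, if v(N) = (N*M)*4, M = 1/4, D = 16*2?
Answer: -39824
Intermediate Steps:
D = 32
M = 1/4 ≈ 0.25000
v(N) = N (v(N) = (N*(1/4))*4 = (N/4)*4 = N)
a = 39856 (a = 16 + 4*(-664*(-15)) = 16 + 4*9960 = 16 + 39840 = 39856)
v(D) - a = 32 - 1*39856 = 32 - 39856 = -39824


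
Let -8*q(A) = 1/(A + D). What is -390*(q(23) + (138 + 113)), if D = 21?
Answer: -17228445/176 ≈ -97889.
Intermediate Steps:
q(A) = -1/(8*(21 + A)) (q(A) = -1/(8*(A + 21)) = -1/(8*(21 + A)))
-390*(q(23) + (138 + 113)) = -390*(-1/(168 + 8*23) + (138 + 113)) = -390*(-1/(168 + 184) + 251) = -390*(-1/352 + 251) = -390*88351/352 = -17228445/176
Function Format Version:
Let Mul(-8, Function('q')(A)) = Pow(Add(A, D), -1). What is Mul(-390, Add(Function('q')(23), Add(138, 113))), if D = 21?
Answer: Rational(-17228445, 176) ≈ -97889.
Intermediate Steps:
Function('q')(A) = Mul(Rational(-1, 8), Pow(Add(21, A), -1)) (Function('q')(A) = Mul(Rational(-1, 8), Pow(Add(A, 21), -1)) = Mul(Rational(-1, 8), Pow(Add(21, A), -1)))
Mul(-390, Add(Function('q')(23), Add(138, 113))) = Mul(-390, Add(Mul(-1, Pow(Add(168, Mul(8, 23)), -1)), Add(138, 113))) = Mul(-390, Add(Mul(-1, Pow(Add(168, 184), -1)), 251)) = Mul(-390, Add(Mul(-1, Pow(352, -1)), 251)) = Mul(-390, Add(Mul(-1, Rational(1, 352)), 251)) = Mul(-390, Add(Rational(-1, 352), 251)) = Mul(-390, Rational(88351, 352)) = Rational(-17228445, 176)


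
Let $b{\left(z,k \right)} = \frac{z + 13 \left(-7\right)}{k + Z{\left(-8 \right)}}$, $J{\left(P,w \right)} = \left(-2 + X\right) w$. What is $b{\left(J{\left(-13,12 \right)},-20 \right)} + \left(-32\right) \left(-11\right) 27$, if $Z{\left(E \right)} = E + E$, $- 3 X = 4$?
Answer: $\frac{342275}{36} \approx 9507.6$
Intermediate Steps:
$X = - \frac{4}{3}$ ($X = \left(- \frac{1}{3}\right) 4 = - \frac{4}{3} \approx -1.3333$)
$Z{\left(E \right)} = 2 E$
$J{\left(P,w \right)} = - \frac{10 w}{3}$ ($J{\left(P,w \right)} = \left(-2 - \frac{4}{3}\right) w = - \frac{10 w}{3}$)
$b{\left(z,k \right)} = \frac{-91 + z}{-16 + k}$ ($b{\left(z,k \right)} = \frac{z + 13 \left(-7\right)}{k + 2 \left(-8\right)} = \frac{z - 91}{k - 16} = \frac{-91 + z}{-16 + k}$)
$b{\left(J{\left(-13,12 \right)},-20 \right)} + \left(-32\right) \left(-11\right) 27 = \frac{-91 - 40}{-16 - 20} + \left(-32\right) \left(-11\right) 27 = \frac{-91 - 40}{-36} + 352 \cdot 27 = \left(- \frac{1}{36}\right) \left(-131\right) + 9504 = \frac{131}{36} + 9504 = \frac{342275}{36}$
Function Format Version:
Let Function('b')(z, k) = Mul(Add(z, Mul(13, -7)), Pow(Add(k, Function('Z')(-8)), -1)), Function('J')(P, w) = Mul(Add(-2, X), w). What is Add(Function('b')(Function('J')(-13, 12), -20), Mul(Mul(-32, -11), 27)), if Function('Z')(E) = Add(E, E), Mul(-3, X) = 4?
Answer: Rational(342275, 36) ≈ 9507.6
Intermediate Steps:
X = Rational(-4, 3) (X = Mul(Rational(-1, 3), 4) = Rational(-4, 3) ≈ -1.3333)
Function('Z')(E) = Mul(2, E)
Function('J')(P, w) = Mul(Rational(-10, 3), w) (Function('J')(P, w) = Mul(Add(-2, Rational(-4, 3)), w) = Mul(Rational(-10, 3), w))
Function('b')(z, k) = Mul(Pow(Add(-16, k), -1), Add(-91, z)) (Function('b')(z, k) = Mul(Add(z, Mul(13, -7)), Pow(Add(k, Mul(2, -8)), -1)) = Mul(Add(z, -91), Pow(Add(k, -16), -1)) = Mul(Add(-91, z), Pow(Add(-16, k), -1)) = Mul(Pow(Add(-16, k), -1), Add(-91, z)))
Add(Function('b')(Function('J')(-13, 12), -20), Mul(Mul(-32, -11), 27)) = Add(Mul(Pow(Add(-16, -20), -1), Add(-91, Mul(Rational(-10, 3), 12))), Mul(Mul(-32, -11), 27)) = Add(Mul(Pow(-36, -1), Add(-91, -40)), Mul(352, 27)) = Add(Mul(Rational(-1, 36), -131), 9504) = Add(Rational(131, 36), 9504) = Rational(342275, 36)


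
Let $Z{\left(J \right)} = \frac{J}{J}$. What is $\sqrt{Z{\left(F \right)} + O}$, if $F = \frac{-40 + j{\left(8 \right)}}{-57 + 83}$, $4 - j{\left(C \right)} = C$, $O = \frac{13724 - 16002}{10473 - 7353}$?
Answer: $\frac{\sqrt{164190}}{780} \approx 0.51949$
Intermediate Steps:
$O = - \frac{1139}{1560}$ ($O = - \frac{2278}{3120} = \left(-2278\right) \frac{1}{3120} = - \frac{1139}{1560} \approx -0.73013$)
$j{\left(C \right)} = 4 - C$
$F = - \frac{22}{13}$ ($F = \frac{-40 + \left(4 - 8\right)}{-57 + 83} = \frac{-40 + \left(4 - 8\right)}{26} = \left(-40 - 4\right) \frac{1}{26} = \left(-44\right) \frac{1}{26} = - \frac{22}{13} \approx -1.6923$)
$Z{\left(J \right)} = 1$
$\sqrt{Z{\left(F \right)} + O} = \sqrt{1 - \frac{1139}{1560}} = \sqrt{\frac{421}{1560}} = \frac{\sqrt{164190}}{780}$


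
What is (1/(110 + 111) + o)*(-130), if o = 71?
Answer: -156920/17 ≈ -9230.6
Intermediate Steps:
(1/(110 + 111) + o)*(-130) = (1/(110 + 111) + 71)*(-130) = (1/221 + 71)*(-130) = (15692/221)*(-130) = -156920/17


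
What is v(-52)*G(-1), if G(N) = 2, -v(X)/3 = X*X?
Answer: -16224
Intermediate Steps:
v(X) = -3*X² (v(X) = -3*X*X = -3*X²)
v(-52)*G(-1) = -3*(-52)²*2 = -3*2704*2 = -8112*2 = -16224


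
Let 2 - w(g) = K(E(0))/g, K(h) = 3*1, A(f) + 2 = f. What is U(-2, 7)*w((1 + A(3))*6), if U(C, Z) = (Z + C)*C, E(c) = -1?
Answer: -35/2 ≈ -17.500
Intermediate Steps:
A(f) = -2 + f
K(h) = 3
U(C, Z) = C*(C + Z) (U(C, Z) = (C + Z)*C = C*(C + Z))
w(g) = 2 - 3/g
U(-2, 7)*w((1 + A(3))*6) = (-2*(-2 + 7))*(2 - 3*1/(6*(1 + (-2 + 3)))) = (-2*5)*(2 - 3*1/(6*(1 + 1))) = -10*(2 - 3/(2*6)) = -10*(2 - 3/12) = -10*(2 - 3*1/12) = -10*(2 - ¼) = -10*7/4 = -35/2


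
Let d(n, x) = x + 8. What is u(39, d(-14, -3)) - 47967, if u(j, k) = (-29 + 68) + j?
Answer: -47889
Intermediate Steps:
d(n, x) = 8 + x
u(j, k) = 39 + j
u(39, d(-14, -3)) - 47967 = (39 + 39) - 47967 = 78 - 47967 = -47889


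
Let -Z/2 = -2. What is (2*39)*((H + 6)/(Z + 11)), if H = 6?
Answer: 312/5 ≈ 62.400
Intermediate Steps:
Z = 4 (Z = -2*(-2) = 4)
(2*39)*((H + 6)/(Z + 11)) = (2*39)*((6 + 6)/(4 + 11)) = 78*(12/15) = 78*(12*(1/15)) = 78*(4/5) = 312/5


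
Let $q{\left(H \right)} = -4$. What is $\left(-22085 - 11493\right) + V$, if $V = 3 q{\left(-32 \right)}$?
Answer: $-33590$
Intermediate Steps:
$V = -12$ ($V = 3 \left(-4\right) = -12$)
$\left(-22085 - 11493\right) + V = \left(-22085 - 11493\right) - 12 = -33578 - 12 = -33590$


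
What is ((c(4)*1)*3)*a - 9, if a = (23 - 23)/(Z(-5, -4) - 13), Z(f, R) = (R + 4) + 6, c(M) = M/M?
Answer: -9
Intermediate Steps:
c(M) = 1
Z(f, R) = 10 + R (Z(f, R) = (4 + R) + 6 = 10 + R)
a = 0 (a = (23 - 23)/((10 - 4) - 13) = 0/(6 - 13) = 0/(-7) = 0*(-⅐) = 0)
((c(4)*1)*3)*a - 9 = ((1*1)*3)*0 - 9 = (1*3)*0 - 9 = 3*0 - 9 = 0 - 9 = -9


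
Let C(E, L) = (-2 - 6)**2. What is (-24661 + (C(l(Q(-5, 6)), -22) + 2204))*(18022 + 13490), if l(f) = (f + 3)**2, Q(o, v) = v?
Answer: -705648216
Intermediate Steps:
l(f) = (3 + f)**2
C(E, L) = 64 (C(E, L) = (-8)**2 = 64)
(-24661 + (C(l(Q(-5, 6)), -22) + 2204))*(18022 + 13490) = (-24661 + (64 + 2204))*(18022 + 13490) = (-24661 + 2268)*31512 = -22393*31512 = -705648216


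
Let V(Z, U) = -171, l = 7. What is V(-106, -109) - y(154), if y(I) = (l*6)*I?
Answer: -6639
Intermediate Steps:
y(I) = 42*I (y(I) = (7*6)*I = 42*I)
V(-106, -109) - y(154) = -171 - 42*154 = -171 - 1*6468 = -171 - 6468 = -6639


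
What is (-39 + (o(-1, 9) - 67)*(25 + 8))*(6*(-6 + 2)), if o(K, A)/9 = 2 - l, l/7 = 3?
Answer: 189432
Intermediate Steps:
l = 21 (l = 7*3 = 21)
o(K, A) = -171 (o(K, A) = 9*(2 - 1*21) = 9*(2 - 21) = 9*(-19) = -171)
(-39 + (o(-1, 9) - 67)*(25 + 8))*(6*(-6 + 2)) = (-39 + (-171 - 67)*(25 + 8))*(6*(-6 + 2)) = (-39 - 238*33)*(6*(-4)) = (-39 - 7854)*(-24) = -7893*(-24) = 189432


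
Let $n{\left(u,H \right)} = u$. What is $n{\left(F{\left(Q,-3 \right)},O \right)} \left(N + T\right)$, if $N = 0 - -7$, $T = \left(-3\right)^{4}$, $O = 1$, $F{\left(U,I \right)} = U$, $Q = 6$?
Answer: $528$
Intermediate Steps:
$T = 81$
$N = 7$ ($N = 0 + 7 = 7$)
$n{\left(F{\left(Q,-3 \right)},O \right)} \left(N + T\right) = 6 \left(7 + 81\right) = 6 \cdot 88 = 528$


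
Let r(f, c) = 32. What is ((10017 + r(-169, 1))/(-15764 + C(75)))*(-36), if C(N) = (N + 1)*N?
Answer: 90441/2516 ≈ 35.946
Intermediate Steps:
C(N) = N*(1 + N) (C(N) = (1 + N)*N = N*(1 + N))
((10017 + r(-169, 1))/(-15764 + C(75)))*(-36) = ((10017 + 32)/(-15764 + 75*(1 + 75)))*(-36) = (10049/(-15764 + 75*76))*(-36) = (10049/(-15764 + 5700))*(-36) = (10049/(-10064))*(-36) = (10049*(-1/10064))*(-36) = -10049/10064*(-36) = 90441/2516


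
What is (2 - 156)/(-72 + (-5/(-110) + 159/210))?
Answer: 59290/27411 ≈ 2.1630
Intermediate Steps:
(2 - 156)/(-72 + (-5/(-110) + 159/210)) = -154/(-72 + (-5*(-1/110) + 159*(1/210))) = -154/(-72 + (1/22 + 53/70)) = -154/(-72 + 309/385) = -154/(-27411/385) = -154*(-385/27411) = 59290/27411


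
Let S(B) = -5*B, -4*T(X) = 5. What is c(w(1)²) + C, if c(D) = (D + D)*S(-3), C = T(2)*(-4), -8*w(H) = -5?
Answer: 535/32 ≈ 16.719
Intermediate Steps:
w(H) = 5/8 (w(H) = -⅛*(-5) = 5/8)
T(X) = -5/4 (T(X) = -¼*5 = -5/4)
C = 5 (C = -5/4*(-4) = 5)
c(D) = 30*D (c(D) = (D + D)*(-5*(-3)) = (2*D)*15 = 30*D)
c(w(1)²) + C = 30*(5/8)² + 5 = 30*(25/64) + 5 = 375/32 + 5 = 535/32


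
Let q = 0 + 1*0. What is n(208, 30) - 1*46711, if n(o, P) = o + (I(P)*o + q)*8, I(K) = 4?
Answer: -39847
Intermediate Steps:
q = 0 (q = 0 + 0 = 0)
n(o, P) = 33*o (n(o, P) = o + (4*o + 0)*8 = o + (4*o)*8 = o + 32*o = 33*o)
n(208, 30) - 1*46711 = 33*208 - 1*46711 = 6864 - 46711 = -39847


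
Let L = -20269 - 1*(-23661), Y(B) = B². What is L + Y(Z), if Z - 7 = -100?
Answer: 12041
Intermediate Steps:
Z = -93 (Z = 7 - 100 = -93)
L = 3392 (L = -20269 + 23661 = 3392)
L + Y(Z) = 3392 + (-93)² = 3392 + 8649 = 12041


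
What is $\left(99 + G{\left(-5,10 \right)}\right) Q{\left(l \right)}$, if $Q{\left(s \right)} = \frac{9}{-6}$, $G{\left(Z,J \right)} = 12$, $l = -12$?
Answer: $- \frac{333}{2} \approx -166.5$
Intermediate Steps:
$Q{\left(s \right)} = - \frac{3}{2}$ ($Q{\left(s \right)} = 9 \left(- \frac{1}{6}\right) = - \frac{3}{2}$)
$\left(99 + G{\left(-5,10 \right)}\right) Q{\left(l \right)} = \left(99 + 12\right) \left(- \frac{3}{2}\right) = 111 \left(- \frac{3}{2}\right) = - \frac{333}{2}$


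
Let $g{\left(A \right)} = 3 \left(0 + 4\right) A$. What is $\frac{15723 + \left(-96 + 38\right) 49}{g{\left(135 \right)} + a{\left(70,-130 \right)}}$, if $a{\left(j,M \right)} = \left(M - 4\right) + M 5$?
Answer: $\frac{1171}{76} \approx 15.408$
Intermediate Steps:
$g{\left(A \right)} = 12 A$ ($g{\left(A \right)} = 3 \cdot 4 A = 12 A$)
$a{\left(j,M \right)} = -4 + 6 M$ ($a{\left(j,M \right)} = \left(-4 + M\right) + 5 M = -4 + 6 M$)
$\frac{15723 + \left(-96 + 38\right) 49}{g{\left(135 \right)} + a{\left(70,-130 \right)}} = \frac{15723 + \left(-96 + 38\right) 49}{12 \cdot 135 + \left(-4 + 6 \left(-130\right)\right)} = \frac{15723 - 2842}{1620 - 784} = \frac{12881}{836} = 12881 \cdot \frac{1}{836} = \frac{1171}{76}$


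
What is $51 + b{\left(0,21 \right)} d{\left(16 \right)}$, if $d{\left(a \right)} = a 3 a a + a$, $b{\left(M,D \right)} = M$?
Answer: $51$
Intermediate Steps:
$d{\left(a \right)} = a + 3 a^{3}$ ($d{\left(a \right)} = 3 a a a + a = 3 a^{2} a + a = 3 a^{3} + a = a + 3 a^{3}$)
$51 + b{\left(0,21 \right)} d{\left(16 \right)} = 51 + 0 \left(16 + 3 \cdot 16^{3}\right) = 51 + 0 \left(16 + 3 \cdot 4096\right) = 51 + 0 \left(16 + 12288\right) = 51 + 0 \cdot 12304 = 51 + 0 = 51$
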